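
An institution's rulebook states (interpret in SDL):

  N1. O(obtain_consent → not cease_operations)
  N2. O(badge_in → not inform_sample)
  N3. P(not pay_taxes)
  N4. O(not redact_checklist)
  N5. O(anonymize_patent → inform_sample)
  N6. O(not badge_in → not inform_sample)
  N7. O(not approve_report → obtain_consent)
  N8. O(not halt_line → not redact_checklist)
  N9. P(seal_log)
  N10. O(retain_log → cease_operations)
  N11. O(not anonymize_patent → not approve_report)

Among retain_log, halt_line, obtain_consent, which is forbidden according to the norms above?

Premises 6 and 2 cover both cases: O(not badge_in → not inform_sample) and O(badge_in → not inform_sample). Since not badge_in ∨ badge_in is a tautology, O(not inform_sample) follows.
The contrapositive of premise 5 (O(anonymize_patent → inform_sample)) is O(not inform_sample → not anonymize_patent), and O(not inform_sample) is already established, so O(not anonymize_patent).
With premise 11, O(not anonymize_patent → not approve_report), the K-axiom yields O(not approve_report).
Premise 7 is O(not approve_report → obtain_consent); since O(not approve_report), deontic closure gives O(obtain_consent).
Applying K to premise 1 (O(obtain_consent → not cease_operations)) and O(obtain_consent) yields O(not cease_operations).
Premise 10 is O(retain_log → cease_operations); contrapositively O(not cease_operations → not retain_log). Since O(not cease_operations) holds, K gives O(not retain_log).
So O(not retain_log) holds, i.e. retain_log is forbidden. None of the other listed options is forbidden under the premises.

retain_log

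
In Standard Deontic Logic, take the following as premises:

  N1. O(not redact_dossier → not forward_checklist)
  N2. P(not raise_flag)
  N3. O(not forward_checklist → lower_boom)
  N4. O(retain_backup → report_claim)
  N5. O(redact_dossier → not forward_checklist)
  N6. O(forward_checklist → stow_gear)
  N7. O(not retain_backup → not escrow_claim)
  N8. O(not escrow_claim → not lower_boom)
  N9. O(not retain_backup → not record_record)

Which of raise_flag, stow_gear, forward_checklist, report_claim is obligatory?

report_claim

Premises 1 and 5 are O(not redact_dossier → not forward_checklist) and O(redact_dossier → not forward_checklist); every ideal world satisfies not redact_dossier or redact_dossier, so in either case not forward_checklist holds — hence O(not forward_checklist).
From O(not forward_checklist) and premise 3, O(not forward_checklist → lower_boom), we obtain O(lower_boom).
Premise 8 is O(not escrow_claim → not lower_boom); contrapositively O(lower_boom → escrow_claim). Since O(lower_boom) holds, K gives O(escrow_claim).
Premise 7, O(not retain_backup → not escrow_claim), contraposes to O(escrow_claim → retain_backup); with O(escrow_claim) we get O(retain_backup).
Applying K to premise 4 (O(retain_backup → report_claim)) and O(retain_backup) yields O(report_claim).
So O(report_claim) holds — report_claim is obligatory. None of the other listed options is made obligatory by any chain of premises.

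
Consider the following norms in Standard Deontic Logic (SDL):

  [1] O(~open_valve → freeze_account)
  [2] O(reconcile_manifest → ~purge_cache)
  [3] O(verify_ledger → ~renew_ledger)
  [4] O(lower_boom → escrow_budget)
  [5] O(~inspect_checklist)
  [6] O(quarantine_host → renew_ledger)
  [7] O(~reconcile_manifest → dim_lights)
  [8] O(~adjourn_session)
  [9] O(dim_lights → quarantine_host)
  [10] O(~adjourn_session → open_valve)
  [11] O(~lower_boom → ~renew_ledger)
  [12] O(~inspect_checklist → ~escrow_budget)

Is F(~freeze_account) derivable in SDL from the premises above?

No

Premise 1 is O(~open_valve → freeze_account), but O(~open_valve) is not derivable from the premises, so it does not yield O(freeze_account).
No other premise forces O(freeze_account). An ideal world satisfying every premise can still have ~freeze_account true, so F(~freeze_account) is not derivable.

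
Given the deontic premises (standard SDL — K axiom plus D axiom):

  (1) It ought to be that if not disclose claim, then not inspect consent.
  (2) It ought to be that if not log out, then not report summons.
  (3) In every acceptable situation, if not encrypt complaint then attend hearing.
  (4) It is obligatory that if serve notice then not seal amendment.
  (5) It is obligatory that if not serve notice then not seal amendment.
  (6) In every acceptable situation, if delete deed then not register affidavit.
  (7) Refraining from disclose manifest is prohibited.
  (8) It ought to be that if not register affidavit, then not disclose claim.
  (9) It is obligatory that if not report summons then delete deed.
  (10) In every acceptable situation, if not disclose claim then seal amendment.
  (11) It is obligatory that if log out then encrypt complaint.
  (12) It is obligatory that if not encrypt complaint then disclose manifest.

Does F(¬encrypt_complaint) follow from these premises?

By case analysis on serve_notice: premise 4 gives O(serve_notice → ¬seal_amendment) and premise 5 gives O(¬serve_notice → ¬seal_amendment), so O(¬seal_amendment) either way.
The contrapositive of premise 10 (O(¬disclose_claim → seal_amendment)) is O(¬seal_amendment → disclose_claim), and O(¬seal_amendment) is already established, so O(disclose_claim).
The contrapositive of premise 8 (O(¬register_affidavit → ¬disclose_claim)) is O(disclose_claim → register_affidavit), and O(disclose_claim) is already established, so O(register_affidavit).
Premise 6, O(delete_deed → ¬register_affidavit), contraposes to O(register_affidavit → ¬delete_deed); with O(register_affidavit) we get O(¬delete_deed).
The contrapositive of premise 9 (O(¬report_summons → delete_deed)) is O(¬delete_deed → report_summons), and O(¬delete_deed) is already established, so O(report_summons).
Premise 2, O(¬log_out → ¬report_summons), contraposes to O(report_summons → log_out); with O(report_summons) we get O(log_out).
Applying K to premise 11 (O(log_out → encrypt_complaint)) and O(log_out) yields O(encrypt_complaint).
Premises 1, 3, 7, 12 do not contribute to this derivation.
So O(encrypt_complaint) holds, i.e. F(¬encrypt_complaint). The claim follows.

Yes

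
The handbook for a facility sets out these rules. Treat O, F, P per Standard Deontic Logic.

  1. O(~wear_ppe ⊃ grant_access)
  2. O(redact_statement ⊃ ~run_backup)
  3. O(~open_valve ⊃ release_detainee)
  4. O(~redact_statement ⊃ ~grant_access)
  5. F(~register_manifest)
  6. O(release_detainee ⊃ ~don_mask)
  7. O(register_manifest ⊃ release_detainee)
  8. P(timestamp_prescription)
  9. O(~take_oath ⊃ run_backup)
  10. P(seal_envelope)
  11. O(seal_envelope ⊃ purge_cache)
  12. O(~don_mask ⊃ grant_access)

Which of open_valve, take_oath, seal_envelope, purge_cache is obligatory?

take_oath

Premise 5, F(~register_manifest), is equivalent to O(register_manifest).
With premise 7, O(register_manifest ⊃ release_detainee), the K-axiom yields O(release_detainee).
Applying K to premise 6 (O(release_detainee ⊃ ~don_mask)) and O(release_detainee) yields O(~don_mask).
From O(~don_mask) and premise 12, O(~don_mask ⊃ grant_access), we obtain O(grant_access).
Premise 4, O(~redact_statement ⊃ ~grant_access), contraposes to O(grant_access ⊃ redact_statement); with O(grant_access) we get O(redact_statement).
Applying K to premise 2 (O(redact_statement ⊃ ~run_backup)) and O(redact_statement) yields O(~run_backup).
Premise 9 is O(~take_oath ⊃ run_backup); contrapositively O(~run_backup ⊃ take_oath). Since O(~run_backup) holds, K gives O(take_oath).
So O(take_oath) holds — take_oath is obligatory. None of the other listed options is made obligatory by any chain of premises.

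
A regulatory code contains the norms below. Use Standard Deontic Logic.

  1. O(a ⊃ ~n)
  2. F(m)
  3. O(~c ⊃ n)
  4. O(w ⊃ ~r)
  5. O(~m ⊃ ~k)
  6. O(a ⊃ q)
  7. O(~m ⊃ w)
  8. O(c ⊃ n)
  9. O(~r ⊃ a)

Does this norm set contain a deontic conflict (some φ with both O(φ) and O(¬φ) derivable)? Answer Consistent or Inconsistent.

Inconsistent

By case analysis on c: premise 8 gives O(c ⊃ n) and premise 3 gives O(~c ⊃ n), so O(n) either way.
The contrapositive of premise 1 (O(a ⊃ ~n)) is O(n ⊃ ~a), and O(n) is already established, so O(~a).
The contrapositive of premise 9 (O(~r ⊃ a)) is O(~a ⊃ r), and O(~a) is already established, so O(r).
The contrapositive of premise 4 (O(w ⊃ ~r)) is O(r ⊃ ~w), and O(r) is already established, so O(~w).
Premise 7 is O(~m ⊃ w); contrapositively O(~w ⊃ m). Since O(~w) holds, K gives O(m).
Yet premise 2 is F(m), i.e. O(~m).
We now have both O(m) and O(~m) — m is simultaneously obligatory and forbidden, violating the D-axiom.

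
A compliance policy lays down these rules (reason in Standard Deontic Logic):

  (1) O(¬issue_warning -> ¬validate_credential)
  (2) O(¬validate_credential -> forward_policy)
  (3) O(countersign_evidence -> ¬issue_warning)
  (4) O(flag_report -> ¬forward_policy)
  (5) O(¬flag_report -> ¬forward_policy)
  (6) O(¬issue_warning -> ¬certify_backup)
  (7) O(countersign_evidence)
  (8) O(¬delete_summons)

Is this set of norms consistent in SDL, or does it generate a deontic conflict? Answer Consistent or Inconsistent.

Premises 5 and 4 cover both cases: O(¬flag_report -> ¬forward_policy) and O(flag_report -> ¬forward_policy). Since ¬flag_report ∨ flag_report is a tautology, O(¬forward_policy) follows.
The contrapositive of premise 2 (O(¬validate_credential -> forward_policy)) is O(¬forward_policy -> validate_credential), and O(¬forward_policy) is already established, so O(validate_credential).
Premise 1, O(¬issue_warning -> ¬validate_credential), contraposes to O(validate_credential -> issue_warning); with O(validate_credential) we get O(issue_warning).
Premise 3, O(countersign_evidence -> ¬issue_warning), contraposes to O(issue_warning -> ¬countersign_evidence); with O(issue_warning) we get O(¬countersign_evidence).
But premise 7 directly asserts O(countersign_evidence).
We now have both O(¬countersign_evidence) and O(countersign_evidence) — countersign_evidence is simultaneously obligatory and forbidden, violating the D-axiom.

Inconsistent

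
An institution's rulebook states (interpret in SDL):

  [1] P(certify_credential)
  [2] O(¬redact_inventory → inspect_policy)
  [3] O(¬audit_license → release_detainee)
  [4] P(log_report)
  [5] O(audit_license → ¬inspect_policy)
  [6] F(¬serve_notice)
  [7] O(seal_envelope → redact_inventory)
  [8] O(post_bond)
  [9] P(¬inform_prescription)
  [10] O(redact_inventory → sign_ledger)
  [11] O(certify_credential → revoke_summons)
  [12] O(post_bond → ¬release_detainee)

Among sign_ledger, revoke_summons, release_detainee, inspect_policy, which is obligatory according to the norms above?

Premise 8 gives O(post_bond).
Applying K to premise 12 (O(post_bond → ¬release_detainee)) and O(post_bond) yields O(¬release_detainee).
Premise 3, O(¬audit_license → release_detainee), contraposes to O(¬release_detainee → audit_license); with O(¬release_detainee) we get O(audit_license).
With premise 5, O(audit_license → ¬inspect_policy), the K-axiom yields O(¬inspect_policy).
The contrapositive of premise 2 (O(¬redact_inventory → inspect_policy)) is O(¬inspect_policy → redact_inventory), and O(¬inspect_policy) is already established, so O(redact_inventory).
Applying K to premise 10 (O(redact_inventory → sign_ledger)) and O(redact_inventory) yields O(sign_ledger).
So O(sign_ledger) holds — sign_ledger is obligatory. None of the other listed options is made obligatory by any chain of premises.

sign_ledger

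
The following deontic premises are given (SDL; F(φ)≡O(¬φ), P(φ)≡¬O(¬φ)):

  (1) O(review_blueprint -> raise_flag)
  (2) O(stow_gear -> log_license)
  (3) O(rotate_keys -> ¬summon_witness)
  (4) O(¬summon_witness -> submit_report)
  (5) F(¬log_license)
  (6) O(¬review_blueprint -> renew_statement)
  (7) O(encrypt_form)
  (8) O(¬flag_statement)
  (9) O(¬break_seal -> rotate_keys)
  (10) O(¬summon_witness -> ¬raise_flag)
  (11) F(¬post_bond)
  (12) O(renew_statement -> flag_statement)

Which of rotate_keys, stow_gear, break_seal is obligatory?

Premise 8 states O(¬flag_statement) outright.
Premise 12, O(renew_statement -> flag_statement), contraposes to O(¬flag_statement -> ¬renew_statement); with O(¬flag_statement) we get O(¬renew_statement).
The contrapositive of premise 6 (O(¬review_blueprint -> renew_statement)) is O(¬renew_statement -> review_blueprint), and O(¬renew_statement) is already established, so O(review_blueprint).
Applying K to premise 1 (O(review_blueprint -> raise_flag)) and O(review_blueprint) yields O(raise_flag).
Premise 10 is O(¬summon_witness -> ¬raise_flag); contrapositively O(raise_flag -> summon_witness). Since O(raise_flag) holds, K gives O(summon_witness).
Premise 3 is O(rotate_keys -> ¬summon_witness); contrapositively O(summon_witness -> ¬rotate_keys). Since O(summon_witness) holds, K gives O(¬rotate_keys).
The contrapositive of premise 9 (O(¬break_seal -> rotate_keys)) is O(¬rotate_keys -> break_seal), and O(¬rotate_keys) is already established, so O(break_seal).
So O(break_seal) holds — break_seal is obligatory. None of the other listed options is made obligatory by any chain of premises.

break_seal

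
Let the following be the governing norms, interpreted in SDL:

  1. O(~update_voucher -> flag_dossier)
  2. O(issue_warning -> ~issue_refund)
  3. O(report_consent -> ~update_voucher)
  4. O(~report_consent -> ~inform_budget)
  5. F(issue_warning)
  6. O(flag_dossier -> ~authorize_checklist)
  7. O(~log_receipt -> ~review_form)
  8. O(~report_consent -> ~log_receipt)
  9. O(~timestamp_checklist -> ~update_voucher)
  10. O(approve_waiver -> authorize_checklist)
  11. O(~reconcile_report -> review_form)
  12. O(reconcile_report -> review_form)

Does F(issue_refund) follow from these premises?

No

Premise 2 is O(issue_warning -> ~issue_refund), but O(issue_warning) is not derivable from the premises, so it does not yield O(~issue_refund).
No other premise forces O(~issue_refund). An ideal world satisfying every premise can still have issue_refund true, so F(issue_refund) is not derivable.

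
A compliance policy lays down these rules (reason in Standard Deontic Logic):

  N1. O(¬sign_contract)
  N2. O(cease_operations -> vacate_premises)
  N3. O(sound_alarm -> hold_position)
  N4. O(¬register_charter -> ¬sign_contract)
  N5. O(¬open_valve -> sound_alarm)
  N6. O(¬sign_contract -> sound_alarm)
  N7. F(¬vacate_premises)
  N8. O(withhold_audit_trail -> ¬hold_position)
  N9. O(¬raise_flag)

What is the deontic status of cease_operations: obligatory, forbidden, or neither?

Neither

Premise 2 is O(cease_operations -> vacate_premises); even if O(vacate_premises) held, inferring O(cease_operations) would be affirming the consequent — invalid.
No premise or chain of K-axiom applications forces O(cease_operations), and none forces O(¬cease_operations). So cease_operations is neither obligatory nor forbidden under these norms.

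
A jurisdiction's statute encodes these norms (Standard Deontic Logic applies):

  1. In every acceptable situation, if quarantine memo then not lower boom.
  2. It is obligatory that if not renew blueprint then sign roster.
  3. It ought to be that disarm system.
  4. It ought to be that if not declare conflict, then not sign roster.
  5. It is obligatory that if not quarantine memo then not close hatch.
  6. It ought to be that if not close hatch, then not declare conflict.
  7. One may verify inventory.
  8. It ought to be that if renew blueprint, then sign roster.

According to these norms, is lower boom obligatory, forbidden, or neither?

Forbidden

Premises 8 and 2 are O(renew_blueprint → sign_roster) and O(¬renew_blueprint → sign_roster); every ideal world satisfies renew_blueprint or ¬renew_blueprint, so in either case sign_roster holds — hence O(sign_roster).
Premise 4, O(¬declare_conflict → ¬sign_roster), contraposes to O(sign_roster → declare_conflict); with O(sign_roster) we get O(declare_conflict).
The contrapositive of premise 6 (O(¬close_hatch → ¬declare_conflict)) is O(declare_conflict → close_hatch), and O(declare_conflict) is already established, so O(close_hatch).
The contrapositive of premise 5 (O(¬quarantine_memo → ¬close_hatch)) is O(close_hatch → quarantine_memo), and O(close_hatch) is already established, so O(quarantine_memo).
With premise 1, O(quarantine_memo → ¬lower_boom), the K-axiom yields O(¬lower_boom).
Premises 3, 7 do not contribute to this derivation.
Thus O(¬lower_boom), which is F(lower_boom): lower_boom is forbidden.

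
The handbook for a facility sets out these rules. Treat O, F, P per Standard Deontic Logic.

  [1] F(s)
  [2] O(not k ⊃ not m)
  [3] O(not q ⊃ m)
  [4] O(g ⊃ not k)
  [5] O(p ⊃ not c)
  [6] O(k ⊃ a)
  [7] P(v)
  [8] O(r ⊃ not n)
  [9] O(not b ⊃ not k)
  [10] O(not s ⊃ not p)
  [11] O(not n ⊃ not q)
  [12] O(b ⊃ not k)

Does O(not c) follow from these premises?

No

Premise 5 is O(p ⊃ not c), but O(p) is not derivable from the premises, so it does not yield O(not c).
No other premise forces O(not c). An ideal world satisfying every premise can still have not c false, so O(not c) is not derivable.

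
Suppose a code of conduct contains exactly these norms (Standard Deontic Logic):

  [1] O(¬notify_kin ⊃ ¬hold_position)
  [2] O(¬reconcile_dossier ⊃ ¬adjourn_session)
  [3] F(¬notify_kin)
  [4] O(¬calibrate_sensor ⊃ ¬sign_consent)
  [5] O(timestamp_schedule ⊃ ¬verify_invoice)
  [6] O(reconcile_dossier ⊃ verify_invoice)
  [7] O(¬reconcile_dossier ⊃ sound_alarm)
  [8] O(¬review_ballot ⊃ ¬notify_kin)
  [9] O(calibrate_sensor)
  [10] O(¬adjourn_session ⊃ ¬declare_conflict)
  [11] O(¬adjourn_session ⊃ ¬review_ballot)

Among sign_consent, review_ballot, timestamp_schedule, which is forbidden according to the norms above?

timestamp_schedule

F(¬notify_kin) at premise 3 means O(notify_kin).
The contrapositive of premise 8 (O(¬review_ballot ⊃ ¬notify_kin)) is O(notify_kin ⊃ review_ballot), and O(notify_kin) is already established, so O(review_ballot).
The contrapositive of premise 11 (O(¬adjourn_session ⊃ ¬review_ballot)) is O(review_ballot ⊃ adjourn_session), and O(review_ballot) is already established, so O(adjourn_session).
Premise 2 is O(¬reconcile_dossier ⊃ ¬adjourn_session); contrapositively O(adjourn_session ⊃ reconcile_dossier). Since O(adjourn_session) holds, K gives O(reconcile_dossier).
Premise 6 is O(reconcile_dossier ⊃ verify_invoice); since O(reconcile_dossier), deontic closure gives O(verify_invoice).
The contrapositive of premise 5 (O(timestamp_schedule ⊃ ¬verify_invoice)) is O(verify_invoice ⊃ ¬timestamp_schedule), and O(verify_invoice) is already established, so O(¬timestamp_schedule).
So O(¬timestamp_schedule) holds, i.e. timestamp_schedule is forbidden. None of the other listed options is forbidden under the premises.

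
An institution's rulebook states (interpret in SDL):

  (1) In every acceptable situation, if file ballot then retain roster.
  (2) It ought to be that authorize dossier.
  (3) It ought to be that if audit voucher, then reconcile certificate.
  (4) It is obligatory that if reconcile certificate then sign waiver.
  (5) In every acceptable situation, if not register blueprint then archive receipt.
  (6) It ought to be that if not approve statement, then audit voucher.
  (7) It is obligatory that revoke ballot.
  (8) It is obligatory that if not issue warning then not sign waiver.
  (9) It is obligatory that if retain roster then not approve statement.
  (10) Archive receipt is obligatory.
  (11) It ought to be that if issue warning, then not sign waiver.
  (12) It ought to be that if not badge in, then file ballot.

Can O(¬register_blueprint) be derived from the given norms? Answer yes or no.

No

Premise 5 is O(¬register_blueprint → archive_receipt); even if O(archive_receipt) held, inferring O(¬register_blueprint) would be affirming the consequent — invalid.
No other premise forces O(¬register_blueprint). An ideal world satisfying every premise can still have ¬register_blueprint false, so O(¬register_blueprint) is not derivable.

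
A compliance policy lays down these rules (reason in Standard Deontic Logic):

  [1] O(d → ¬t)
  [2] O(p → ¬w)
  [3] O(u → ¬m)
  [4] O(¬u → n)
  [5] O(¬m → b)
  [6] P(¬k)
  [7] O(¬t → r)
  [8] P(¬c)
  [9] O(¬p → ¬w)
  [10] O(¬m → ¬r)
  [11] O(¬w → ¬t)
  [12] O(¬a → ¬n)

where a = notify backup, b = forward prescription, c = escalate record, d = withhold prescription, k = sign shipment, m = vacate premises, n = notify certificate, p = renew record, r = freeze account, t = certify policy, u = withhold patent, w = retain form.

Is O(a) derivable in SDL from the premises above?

Premises 9 and 2 cover both cases: O(¬p → ¬w) and O(p → ¬w). Since ¬p ∨ p is a tautology, O(¬w) follows.
Premise 11 is O(¬w → ¬t); since O(¬w), deontic closure gives O(¬t).
Applying K to premise 7 (O(¬t → r)) and O(¬t) yields O(r).
Premise 10 is O(¬m → ¬r); contrapositively O(r → m). Since O(r) holds, K gives O(m).
Premise 3 is O(u → ¬m); contrapositively O(m → ¬u). Since O(m) holds, K gives O(¬u).
From O(¬u) and premise 4, O(¬u → n), we obtain O(n).
The contrapositive of premise 12 (O(¬a → ¬n)) is O(n → a), and O(n) is already established, so O(a).
Premises 1, 5, 6, 8 do not contribute to this derivation.
So O(a) follows.

Yes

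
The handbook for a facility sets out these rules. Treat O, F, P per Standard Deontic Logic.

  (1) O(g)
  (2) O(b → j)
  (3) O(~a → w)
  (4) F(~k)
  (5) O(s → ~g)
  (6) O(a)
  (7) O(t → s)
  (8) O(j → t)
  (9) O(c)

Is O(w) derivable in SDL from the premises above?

Premise 3 is O(~a → w), but O(~a) is not derivable from the premises, so it does not yield O(w).
No other premise forces O(w). An ideal world satisfying every premise can still have w false, so O(w) is not derivable.

No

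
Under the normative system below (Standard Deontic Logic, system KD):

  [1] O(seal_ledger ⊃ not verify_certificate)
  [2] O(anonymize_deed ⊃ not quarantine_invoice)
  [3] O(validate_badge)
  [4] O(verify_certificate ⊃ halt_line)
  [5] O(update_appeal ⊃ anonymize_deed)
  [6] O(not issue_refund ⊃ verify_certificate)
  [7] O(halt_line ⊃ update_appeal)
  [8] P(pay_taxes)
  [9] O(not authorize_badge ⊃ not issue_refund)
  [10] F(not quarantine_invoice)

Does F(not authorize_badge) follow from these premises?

Yes

Premise 10, F(not quarantine_invoice), is equivalent to O(quarantine_invoice).
Premise 2 is O(anonymize_deed ⊃ not quarantine_invoice); contrapositively O(quarantine_invoice ⊃ not anonymize_deed). Since O(quarantine_invoice) holds, K gives O(not anonymize_deed).
Premise 5, O(update_appeal ⊃ anonymize_deed), contraposes to O(not anonymize_deed ⊃ not update_appeal); with O(not anonymize_deed) we get O(not update_appeal).
Premise 7 is O(halt_line ⊃ update_appeal); contrapositively O(not update_appeal ⊃ not halt_line). Since O(not update_appeal) holds, K gives O(not halt_line).
The contrapositive of premise 4 (O(verify_certificate ⊃ halt_line)) is O(not halt_line ⊃ not verify_certificate), and O(not halt_line) is already established, so O(not verify_certificate).
Premise 6, O(not issue_refund ⊃ verify_certificate), contraposes to O(not verify_certificate ⊃ issue_refund); with O(not verify_certificate) we get O(issue_refund).
Premise 9, O(not authorize_badge ⊃ not issue_refund), contraposes to O(issue_refund ⊃ authorize_badge); with O(issue_refund) we get O(authorize_badge).
Premises 1, 3, 8 do not contribute to this derivation.
So O(authorize_badge) holds, i.e. F(not authorize_badge). The claim follows.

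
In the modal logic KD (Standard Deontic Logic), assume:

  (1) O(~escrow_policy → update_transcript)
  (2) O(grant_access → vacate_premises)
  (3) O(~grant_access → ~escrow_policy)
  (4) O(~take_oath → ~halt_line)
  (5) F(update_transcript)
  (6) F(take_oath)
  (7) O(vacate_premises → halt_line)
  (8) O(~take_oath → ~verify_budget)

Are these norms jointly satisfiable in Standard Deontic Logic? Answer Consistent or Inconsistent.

Premise 5, F(update_transcript), is equivalent to O(~update_transcript).
Premise 1, O(~escrow_policy → update_transcript), contraposes to O(~update_transcript → escrow_policy); with O(~update_transcript) we get O(escrow_policy).
Premise 3, O(~grant_access → ~escrow_policy), contraposes to O(escrow_policy → grant_access); with O(escrow_policy) we get O(grant_access).
Premise 2 is O(grant_access → vacate_premises); since O(grant_access), deontic closure gives O(vacate_premises).
With premise 7, O(vacate_premises → halt_line), the K-axiom yields O(halt_line).
The contrapositive of premise 4 (O(~take_oath → ~halt_line)) is O(halt_line → take_oath), and O(halt_line) is already established, so O(take_oath).
But premise 6, F(take_oath), means O(~take_oath).
We now have both O(take_oath) and O(~take_oath) — take_oath is simultaneously obligatory and forbidden, violating the D-axiom.

Inconsistent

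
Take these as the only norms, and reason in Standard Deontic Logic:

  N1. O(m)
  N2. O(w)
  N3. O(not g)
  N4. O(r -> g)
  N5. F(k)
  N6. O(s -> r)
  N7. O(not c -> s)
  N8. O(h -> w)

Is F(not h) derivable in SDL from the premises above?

Premise 8 is O(h -> w); even if O(w) held, inferring O(h) would be affirming the consequent — invalid.
No other premise forces O(h). An ideal world satisfying every premise can still have not h true, so F(not h) is not derivable.

No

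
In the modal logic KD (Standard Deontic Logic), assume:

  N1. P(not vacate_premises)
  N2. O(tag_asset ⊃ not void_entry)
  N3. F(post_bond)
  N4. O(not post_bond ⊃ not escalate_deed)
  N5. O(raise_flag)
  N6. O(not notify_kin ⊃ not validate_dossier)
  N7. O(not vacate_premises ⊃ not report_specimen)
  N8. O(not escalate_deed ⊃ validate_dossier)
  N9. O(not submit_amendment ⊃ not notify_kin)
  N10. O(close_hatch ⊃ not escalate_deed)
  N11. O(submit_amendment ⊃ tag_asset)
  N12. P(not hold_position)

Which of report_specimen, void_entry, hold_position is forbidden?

void_entry

Premise 3 is F(post_bond), i.e. O(not post_bond).
Applying K to premise 4 (O(not post_bond ⊃ not escalate_deed)) and O(not post_bond) yields O(not escalate_deed).
Premise 8 is O(not escalate_deed ⊃ validate_dossier); since O(not escalate_deed), deontic closure gives O(validate_dossier).
Premise 6, O(not notify_kin ⊃ not validate_dossier), contraposes to O(validate_dossier ⊃ notify_kin); with O(validate_dossier) we get O(notify_kin).
Premise 9, O(not submit_amendment ⊃ not notify_kin), contraposes to O(notify_kin ⊃ submit_amendment); with O(notify_kin) we get O(submit_amendment).
Premise 11 is O(submit_amendment ⊃ tag_asset); since O(submit_amendment), deontic closure gives O(tag_asset).
With premise 2, O(tag_asset ⊃ not void_entry), the K-axiom yields O(not void_entry).
So O(not void_entry) holds, i.e. void_entry is forbidden. None of the other listed options is forbidden under the premises.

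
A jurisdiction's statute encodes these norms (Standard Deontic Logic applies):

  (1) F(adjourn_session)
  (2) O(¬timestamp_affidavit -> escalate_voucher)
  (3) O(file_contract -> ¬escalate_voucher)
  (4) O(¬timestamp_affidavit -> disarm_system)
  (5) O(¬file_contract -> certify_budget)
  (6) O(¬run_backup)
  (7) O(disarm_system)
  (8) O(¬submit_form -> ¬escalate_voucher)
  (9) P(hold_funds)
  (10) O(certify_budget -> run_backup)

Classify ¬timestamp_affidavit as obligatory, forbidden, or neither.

Premise 6 states O(¬run_backup) outright.
Premise 10, O(certify_budget -> run_backup), contraposes to O(¬run_backup -> ¬certify_budget); with O(¬run_backup) we get O(¬certify_budget).
The contrapositive of premise 5 (O(¬file_contract -> certify_budget)) is O(¬certify_budget -> file_contract), and O(¬certify_budget) is already established, so O(file_contract).
From O(file_contract) and premise 3, O(file_contract -> ¬escalate_voucher), we obtain O(¬escalate_voucher).
Premise 2, O(¬timestamp_affidavit -> escalate_voucher), contraposes to O(¬escalate_voucher -> timestamp_affidavit); with O(¬escalate_voucher) we get O(timestamp_affidavit).
Premises 1, 4, 7, 8, 9 do not contribute to this derivation.
Thus O(timestamp_affidavit), which is F(¬timestamp_affidavit): ¬timestamp_affidavit is forbidden.

Forbidden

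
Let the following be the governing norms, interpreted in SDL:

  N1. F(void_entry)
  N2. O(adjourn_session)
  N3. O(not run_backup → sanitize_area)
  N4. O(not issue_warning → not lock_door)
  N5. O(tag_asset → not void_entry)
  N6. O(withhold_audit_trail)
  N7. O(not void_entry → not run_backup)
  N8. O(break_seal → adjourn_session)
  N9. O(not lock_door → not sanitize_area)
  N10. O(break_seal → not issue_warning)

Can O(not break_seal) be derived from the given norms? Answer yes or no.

Yes

F(void_entry) at premise 1 means O(not void_entry).
From O(not void_entry) and premise 7, O(not void_entry → not run_backup), we obtain O(not run_backup).
With premise 3, O(not run_backup → sanitize_area), the K-axiom yields O(sanitize_area).
Premise 9 is O(not lock_door → not sanitize_area); contrapositively O(sanitize_area → lock_door). Since O(sanitize_area) holds, K gives O(lock_door).
Premise 4, O(not issue_warning → not lock_door), contraposes to O(lock_door → issue_warning); with O(lock_door) we get O(issue_warning).
Premise 10, O(break_seal → not issue_warning), contraposes to O(issue_warning → not break_seal); with O(issue_warning) we get O(not break_seal).
Premises 2, 5, 6, 8 do not contribute to this derivation.
So O(not break_seal) follows.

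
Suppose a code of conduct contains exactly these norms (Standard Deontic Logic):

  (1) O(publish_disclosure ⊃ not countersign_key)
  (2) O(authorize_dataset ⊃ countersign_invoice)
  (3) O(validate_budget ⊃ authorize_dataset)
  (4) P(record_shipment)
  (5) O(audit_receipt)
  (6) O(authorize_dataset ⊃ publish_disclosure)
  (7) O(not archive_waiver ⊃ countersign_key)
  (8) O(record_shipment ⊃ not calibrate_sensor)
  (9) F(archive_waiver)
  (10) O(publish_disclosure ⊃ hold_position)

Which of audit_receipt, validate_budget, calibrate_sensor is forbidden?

validate_budget

Premise 9, F(archive_waiver), is equivalent to O(not archive_waiver).
With premise 7, O(not archive_waiver ⊃ countersign_key), the K-axiom yields O(countersign_key).
The contrapositive of premise 1 (O(publish_disclosure ⊃ not countersign_key)) is O(countersign_key ⊃ not publish_disclosure), and O(countersign_key) is already established, so O(not publish_disclosure).
Premise 6 is O(authorize_dataset ⊃ publish_disclosure); contrapositively O(not publish_disclosure ⊃ not authorize_dataset). Since O(not publish_disclosure) holds, K gives O(not authorize_dataset).
The contrapositive of premise 3 (O(validate_budget ⊃ authorize_dataset)) is O(not authorize_dataset ⊃ not validate_budget), and O(not authorize_dataset) is already established, so O(not validate_budget).
So O(not validate_budget) holds, i.e. validate_budget is forbidden. None of the other listed options is forbidden under the premises.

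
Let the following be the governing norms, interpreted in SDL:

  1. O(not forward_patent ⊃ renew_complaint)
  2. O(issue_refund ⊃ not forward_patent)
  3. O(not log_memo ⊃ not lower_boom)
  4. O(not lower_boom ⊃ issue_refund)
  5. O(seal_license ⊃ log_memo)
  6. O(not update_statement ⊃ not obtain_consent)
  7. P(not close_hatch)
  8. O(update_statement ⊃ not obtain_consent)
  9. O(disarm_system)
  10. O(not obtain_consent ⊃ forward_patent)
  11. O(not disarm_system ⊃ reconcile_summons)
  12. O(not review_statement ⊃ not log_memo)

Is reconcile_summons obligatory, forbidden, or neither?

Premise 11 is O(not disarm_system ⊃ reconcile_summons), but O(not disarm_system) is not derivable from the premises, so it does not yield O(reconcile_summons).
No premise or chain of K-axiom applications forces O(reconcile_summons), and none forces O(not reconcile_summons). So reconcile_summons is neither obligatory nor forbidden under these norms.

Neither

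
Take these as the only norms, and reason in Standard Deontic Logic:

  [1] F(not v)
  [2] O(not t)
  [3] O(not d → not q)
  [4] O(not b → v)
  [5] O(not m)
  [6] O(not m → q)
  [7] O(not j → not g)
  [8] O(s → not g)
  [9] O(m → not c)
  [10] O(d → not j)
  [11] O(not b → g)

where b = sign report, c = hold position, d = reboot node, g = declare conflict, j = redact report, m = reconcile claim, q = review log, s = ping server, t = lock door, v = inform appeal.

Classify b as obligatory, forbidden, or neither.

Premise 5 gives O(not m).
Applying K to premise 6 (O(not m → q)) and O(not m) yields O(q).
Premise 3, O(not d → not q), contraposes to O(q → d); with O(q) we get O(d).
With premise 10, O(d → not j), the K-axiom yields O(not j).
With premise 7, O(not j → not g), the K-axiom yields O(not g).
The contrapositive of premise 11 (O(not b → g)) is O(not g → b), and O(not g) is already established, so O(b).
Premises 1, 2, 4, 8, 9 do not contribute to this derivation.
Hence b is obligatory.

Obligatory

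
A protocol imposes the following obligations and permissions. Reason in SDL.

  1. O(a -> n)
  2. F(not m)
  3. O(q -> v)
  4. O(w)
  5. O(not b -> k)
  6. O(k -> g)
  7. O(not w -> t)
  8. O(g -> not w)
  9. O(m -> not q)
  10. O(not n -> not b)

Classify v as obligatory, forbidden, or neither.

Neither

Premise 3 is O(q -> v), but O(q) is not derivable from the premises, so it does not yield O(v).
No premise or chain of K-axiom applications forces O(v), and none forces O(not v). So v is neither obligatory nor forbidden under these norms.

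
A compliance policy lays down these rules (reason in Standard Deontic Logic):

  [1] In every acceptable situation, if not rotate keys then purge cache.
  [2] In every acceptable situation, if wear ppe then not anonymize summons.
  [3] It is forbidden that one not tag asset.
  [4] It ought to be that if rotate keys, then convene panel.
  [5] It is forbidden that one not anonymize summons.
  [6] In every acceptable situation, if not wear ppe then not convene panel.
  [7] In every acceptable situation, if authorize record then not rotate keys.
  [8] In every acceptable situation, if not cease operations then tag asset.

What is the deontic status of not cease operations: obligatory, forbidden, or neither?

Neither

Premise 8 is O(¬cease_operations → tag_asset); even if O(tag_asset) held, inferring O(¬cease_operations) would be affirming the consequent — invalid.
No premise or chain of K-axiom applications forces O(¬cease_operations), and none forces O(cease_operations). So ¬cease_operations is neither obligatory nor forbidden under these norms.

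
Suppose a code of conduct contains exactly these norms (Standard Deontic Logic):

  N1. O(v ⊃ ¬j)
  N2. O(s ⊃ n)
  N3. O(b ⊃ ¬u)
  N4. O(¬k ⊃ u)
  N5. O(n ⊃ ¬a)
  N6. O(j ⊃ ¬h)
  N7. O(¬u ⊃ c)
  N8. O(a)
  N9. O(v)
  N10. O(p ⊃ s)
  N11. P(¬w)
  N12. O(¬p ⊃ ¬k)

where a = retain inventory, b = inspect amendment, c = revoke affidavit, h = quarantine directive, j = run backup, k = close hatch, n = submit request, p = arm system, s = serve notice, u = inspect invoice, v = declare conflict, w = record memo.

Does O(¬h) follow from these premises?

Premise 6 is O(j ⊃ ¬h), but O(j) is not derivable from the premises, so it does not yield O(¬h).
No other premise forces O(¬h). An ideal world satisfying every premise can still have ¬h false, so O(¬h) is not derivable.

No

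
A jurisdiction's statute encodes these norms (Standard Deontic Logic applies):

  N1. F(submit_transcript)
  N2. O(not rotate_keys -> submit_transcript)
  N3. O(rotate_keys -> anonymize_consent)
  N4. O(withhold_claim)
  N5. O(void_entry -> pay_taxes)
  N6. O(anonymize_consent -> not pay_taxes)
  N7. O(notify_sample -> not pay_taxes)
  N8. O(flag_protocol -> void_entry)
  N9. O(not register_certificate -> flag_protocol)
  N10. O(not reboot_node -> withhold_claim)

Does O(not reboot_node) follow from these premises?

Premise 10 is O(not reboot_node -> withhold_claim); even if O(withhold_claim) held, inferring O(not reboot_node) would be affirming the consequent — invalid.
No other premise forces O(not reboot_node). An ideal world satisfying every premise can still have not reboot_node false, so O(not reboot_node) is not derivable.

No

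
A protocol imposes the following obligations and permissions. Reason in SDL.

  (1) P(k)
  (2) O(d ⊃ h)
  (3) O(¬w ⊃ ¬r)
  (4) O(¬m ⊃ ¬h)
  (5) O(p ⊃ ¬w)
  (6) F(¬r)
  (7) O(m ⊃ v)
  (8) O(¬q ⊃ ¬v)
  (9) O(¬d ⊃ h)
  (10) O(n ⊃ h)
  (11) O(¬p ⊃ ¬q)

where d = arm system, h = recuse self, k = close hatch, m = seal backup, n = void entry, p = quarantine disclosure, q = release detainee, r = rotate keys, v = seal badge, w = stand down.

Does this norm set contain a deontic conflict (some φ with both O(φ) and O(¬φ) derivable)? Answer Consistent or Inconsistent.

Inconsistent

Premises 9 and 2 are O(¬d ⊃ h) and O(d ⊃ h); every ideal world satisfies ¬d or d, so in either case h holds — hence O(h).
Premise 4, O(¬m ⊃ ¬h), contraposes to O(h ⊃ m); with O(h) we get O(m).
With premise 7, O(m ⊃ v), the K-axiom yields O(v).
Premise 8, O(¬q ⊃ ¬v), contraposes to O(v ⊃ q); with O(v) we get O(q).
The contrapositive of premise 11 (O(¬p ⊃ ¬q)) is O(q ⊃ p), and O(q) is already established, so O(p).
From O(p) and premise 5, O(p ⊃ ¬w), we obtain O(¬w).
Premise 3 is O(¬w ⊃ ¬r); since O(¬w), deontic closure gives O(¬r).
But premise 6, F(¬r), means O(r).
We now have both O(¬r) and O(r) — r is simultaneously obligatory and forbidden, violating the D-axiom.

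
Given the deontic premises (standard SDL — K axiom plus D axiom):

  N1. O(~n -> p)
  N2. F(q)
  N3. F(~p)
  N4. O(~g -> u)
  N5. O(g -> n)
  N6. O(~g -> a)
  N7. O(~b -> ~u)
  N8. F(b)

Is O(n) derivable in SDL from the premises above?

Yes

Premise 8 is F(b), i.e. O(~b).
Premise 7 is O(~b -> ~u); since O(~b), deontic closure gives O(~u).
The contrapositive of premise 4 (O(~g -> u)) is O(~u -> g), and O(~u) is already established, so O(g).
With premise 5, O(g -> n), the K-axiom yields O(n).
Premises 1, 2, 3, 6 do not contribute to this derivation.
So O(n) follows.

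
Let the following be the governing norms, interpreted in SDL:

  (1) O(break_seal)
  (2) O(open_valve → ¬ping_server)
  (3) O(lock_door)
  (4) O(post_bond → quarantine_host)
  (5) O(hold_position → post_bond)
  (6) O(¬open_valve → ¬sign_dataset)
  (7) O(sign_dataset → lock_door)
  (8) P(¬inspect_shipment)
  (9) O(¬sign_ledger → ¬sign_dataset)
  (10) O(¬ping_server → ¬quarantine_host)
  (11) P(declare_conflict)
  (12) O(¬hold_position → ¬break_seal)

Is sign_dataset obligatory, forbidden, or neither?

Forbidden

From premise 1 we have O(break_seal).
Premise 12 is O(¬hold_position → ¬break_seal); contrapositively O(break_seal → hold_position). Since O(break_seal) holds, K gives O(hold_position).
From O(hold_position) and premise 5, O(hold_position → post_bond), we obtain O(post_bond).
From O(post_bond) and premise 4, O(post_bond → quarantine_host), we obtain O(quarantine_host).
Premise 10 is O(¬ping_server → ¬quarantine_host); contrapositively O(quarantine_host → ping_server). Since O(quarantine_host) holds, K gives O(ping_server).
The contrapositive of premise 2 (O(open_valve → ¬ping_server)) is O(ping_server → ¬open_valve), and O(ping_server) is already established, so O(¬open_valve).
Premise 6 is O(¬open_valve → ¬sign_dataset); since O(¬open_valve), deontic closure gives O(¬sign_dataset).
Premises 3, 7, 8, 9, 11 do not contribute to this derivation.
Thus O(¬sign_dataset), which is F(sign_dataset): sign_dataset is forbidden.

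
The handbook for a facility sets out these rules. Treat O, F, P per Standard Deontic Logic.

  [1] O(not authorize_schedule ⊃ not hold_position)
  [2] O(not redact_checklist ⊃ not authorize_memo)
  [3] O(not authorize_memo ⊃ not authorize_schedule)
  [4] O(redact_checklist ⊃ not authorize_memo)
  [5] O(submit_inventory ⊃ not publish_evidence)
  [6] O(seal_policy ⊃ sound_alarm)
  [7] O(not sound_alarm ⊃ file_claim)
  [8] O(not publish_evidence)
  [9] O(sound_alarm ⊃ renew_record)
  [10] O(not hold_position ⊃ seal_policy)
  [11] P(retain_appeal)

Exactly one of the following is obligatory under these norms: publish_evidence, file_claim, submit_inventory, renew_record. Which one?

renew_record

Premises 4 and 2 cover both cases: O(redact_checklist ⊃ not authorize_memo) and O(not redact_checklist ⊃ not authorize_memo). Since redact_checklist ∨ not redact_checklist is a tautology, O(not authorize_memo) follows.
With premise 3, O(not authorize_memo ⊃ not authorize_schedule), the K-axiom yields O(not authorize_schedule).
Applying K to premise 1 (O(not authorize_schedule ⊃ not hold_position)) and O(not authorize_schedule) yields O(not hold_position).
From O(not hold_position) and premise 10, O(not hold_position ⊃ seal_policy), we obtain O(seal_policy).
From O(seal_policy) and premise 6, O(seal_policy ⊃ sound_alarm), we obtain O(sound_alarm).
With premise 9, O(sound_alarm ⊃ renew_record), the K-axiom yields O(renew_record).
So O(renew_record) holds — renew_record is obligatory. None of the other listed options is made obligatory by any chain of premises.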